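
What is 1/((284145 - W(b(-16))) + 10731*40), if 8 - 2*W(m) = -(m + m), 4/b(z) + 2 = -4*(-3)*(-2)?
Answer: 13/9273955 ≈ 1.4018e-6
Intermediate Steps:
b(z) = -2/13 (b(z) = 4/(-2 - 4*(-3)*(-2)) = 4/(-2 + 12*(-2)) = 4/(-2 - 24) = 4/(-26) = 4*(-1/26) = -2/13)
W(m) = 4 + m (W(m) = 4 - (-1)*(m + m)/2 = 4 - (-1)*2*m/2 = 4 - (-1)*m = 4 + m)
1/((284145 - W(b(-16))) + 10731*40) = 1/((284145 - (4 - 2/13)) + 10731*40) = 1/((284145 - 1*50/13) + 429240) = 1/((284145 - 50/13) + 429240) = 1/(3693835/13 + 429240) = 1/(9273955/13) = 13/9273955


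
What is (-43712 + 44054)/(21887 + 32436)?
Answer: 342/54323 ≈ 0.0062957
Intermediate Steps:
(-43712 + 44054)/(21887 + 32436) = 342/54323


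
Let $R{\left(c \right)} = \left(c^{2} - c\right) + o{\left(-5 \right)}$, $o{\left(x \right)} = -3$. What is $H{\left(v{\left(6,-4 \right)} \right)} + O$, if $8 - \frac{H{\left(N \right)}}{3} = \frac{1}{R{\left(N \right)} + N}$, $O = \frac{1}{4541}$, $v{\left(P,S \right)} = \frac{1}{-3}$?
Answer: $\frac{2956217}{118066} \approx 25.039$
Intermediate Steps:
$v{\left(P,S \right)} = - \frac{1}{3}$
$O = \frac{1}{4541} \approx 0.00022022$
$R{\left(c \right)} = -3 + c^{2} - c$ ($R{\left(c \right)} = \left(c^{2} - c\right) - 3 = -3 + c^{2} - c$)
$H{\left(N \right)} = 24 - \frac{3}{-3 + N^{2}}$ ($H{\left(N \right)} = 24 - \frac{3}{\left(-3 + N^{2} - N\right) + N} = 24 - \frac{3}{-3 + N^{2}}$)
$H{\left(v{\left(6,-4 \right)} \right)} + O = \frac{3 \left(-25 + 8 \left(- \frac{1}{3}\right)^{2}\right)}{-3 + \left(- \frac{1}{3}\right)^{2}} + \frac{1}{4541} = \frac{3 \left(-25 + 8 \cdot \frac{1}{9}\right)}{-3 + \frac{1}{9}} + \frac{1}{4541} = \frac{3 \left(-25 + \frac{8}{9}\right)}{- \frac{26}{9}} + \frac{1}{4541} = 3 \left(- \frac{9}{26}\right) \left(- \frac{217}{9}\right) + \frac{1}{4541} = \frac{651}{26} + \frac{1}{4541} = \frac{2956217}{118066}$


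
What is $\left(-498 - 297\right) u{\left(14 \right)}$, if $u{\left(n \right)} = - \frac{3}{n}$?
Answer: $\frac{2385}{14} \approx 170.36$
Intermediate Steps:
$\left(-498 - 297\right) u{\left(14 \right)} = \left(-498 - 297\right) \left(- \frac{3}{14}\right) = - 795 \left(\left(-3\right) \frac{1}{14}\right) = \left(-795\right) \left(- \frac{3}{14}\right) = \frac{2385}{14}$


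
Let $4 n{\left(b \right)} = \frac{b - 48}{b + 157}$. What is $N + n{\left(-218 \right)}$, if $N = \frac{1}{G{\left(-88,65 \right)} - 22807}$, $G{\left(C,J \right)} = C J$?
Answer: $\frac{3793969}{3480294} \approx 1.0901$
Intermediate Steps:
$n{\left(b \right)} = \frac{-48 + b}{4 \left(157 + b\right)}$ ($n{\left(b \right)} = \frac{\left(b - 48\right) \frac{1}{b + 157}}{4} = \frac{\left(-48 + b\right) \frac{1}{157 + b}}{4} = \frac{\frac{1}{157 + b} \left(-48 + b\right)}{4} = \frac{-48 + b}{4 \left(157 + b\right)}$)
$N = - \frac{1}{28527}$ ($N = \frac{1}{\left(-88\right) 65 - 22807} = \frac{1}{-5720 - 22807} = \frac{1}{-28527} = - \frac{1}{28527} \approx -3.5055 \cdot 10^{-5}$)
$N + n{\left(-218 \right)} = - \frac{1}{28527} + \frac{-48 - 218}{4 \left(157 - 218\right)} = - \frac{1}{28527} + \frac{1}{4} \frac{1}{-61} \left(-266\right) = - \frac{1}{28527} + \frac{1}{4} \left(- \frac{1}{61}\right) \left(-266\right) = - \frac{1}{28527} + \frac{133}{122} = \frac{3793969}{3480294}$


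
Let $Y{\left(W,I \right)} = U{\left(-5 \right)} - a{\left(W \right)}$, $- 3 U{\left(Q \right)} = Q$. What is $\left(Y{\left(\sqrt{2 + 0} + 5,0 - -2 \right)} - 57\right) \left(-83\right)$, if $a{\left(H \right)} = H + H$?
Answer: $\frac{16268}{3} + 166 \sqrt{2} \approx 5657.4$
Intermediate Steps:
$U{\left(Q \right)} = - \frac{Q}{3}$
$a{\left(H \right)} = 2 H$
$Y{\left(W,I \right)} = \frac{5}{3} - 2 W$ ($Y{\left(W,I \right)} = \left(- \frac{1}{3}\right) \left(-5\right) - 2 W = \frac{5}{3} - 2 W$)
$\left(Y{\left(\sqrt{2 + 0} + 5,0 - -2 \right)} - 57\right) \left(-83\right) = \left(\left(\frac{5}{3} - 2 \left(\sqrt{2 + 0} + 5\right)\right) - 57\right) \left(-83\right) = \left(\left(\frac{5}{3} - 2 \left(\sqrt{2} + 5\right)\right) - 57\right) \left(-83\right) = \left(\left(\frac{5}{3} - 2 \left(5 + \sqrt{2}\right)\right) - 57\right) \left(-83\right) = \left(\left(\frac{5}{3} - \left(10 + 2 \sqrt{2}\right)\right) - 57\right) \left(-83\right) = \left(\left(- \frac{25}{3} - 2 \sqrt{2}\right) - 57\right) \left(-83\right) = \left(- \frac{196}{3} - 2 \sqrt{2}\right) \left(-83\right) = \frac{16268}{3} + 166 \sqrt{2}$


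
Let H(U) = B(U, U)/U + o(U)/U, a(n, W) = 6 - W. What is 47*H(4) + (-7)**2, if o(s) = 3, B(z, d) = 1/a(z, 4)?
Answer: 721/8 ≈ 90.125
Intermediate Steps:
B(z, d) = 1/2 (B(z, d) = 1/(6 - 1*4) = 1/(6 - 4) = 1/2)
H(U) = 7/(2*U) (H(U) = 1/(2*U) + 3/U = 7/(2*U))
47*H(4) + (-7)**2 = 47*((7/2)/4) + (-7)**2 = 47*((7/2)*(1/4)) + 49 = 47*(7/8) + 49 = 329/8 + 49 = 721/8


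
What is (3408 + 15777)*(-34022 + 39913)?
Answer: 113018835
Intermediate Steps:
(3408 + 15777)*(-34022 + 39913) = 19185*5891 = 113018835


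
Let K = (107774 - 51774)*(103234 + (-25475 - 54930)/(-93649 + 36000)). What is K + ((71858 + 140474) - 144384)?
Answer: 333283284310252/57649 ≈ 5.7813e+9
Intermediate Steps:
K = 333279367176000/57649 (K = 56000*(103234 - 80405/(-57649)) = 56000*(103234 - 80405*(-1/57649)) = 56000*(103234 + 80405/57649) = 56000*(5951417271/57649) = 333279367176000/57649 ≈ 5.7812e+9)
K + ((71858 + 140474) - 144384) = 333279367176000/57649 + ((71858 + 140474) - 144384) = 333279367176000/57649 + (212332 - 144384) = 333279367176000/57649 + 67948 = 333283284310252/57649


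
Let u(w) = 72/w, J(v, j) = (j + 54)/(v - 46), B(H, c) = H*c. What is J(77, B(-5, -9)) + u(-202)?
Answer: 8883/3131 ≈ 2.8371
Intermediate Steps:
J(v, j) = (54 + j)/(-46 + v)
J(77, B(-5, -9)) + u(-202) = (54 - 5*(-9))/(-46 + 77) + 72/(-202) = (54 + 45)/31 + 72*(-1/202) = (1/31)*99 - 36/101 = 99/31 - 36/101 = 8883/3131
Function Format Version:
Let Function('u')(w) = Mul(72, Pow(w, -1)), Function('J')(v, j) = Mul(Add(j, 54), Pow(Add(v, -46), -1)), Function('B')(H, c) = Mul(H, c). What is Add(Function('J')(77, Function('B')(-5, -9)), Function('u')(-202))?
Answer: Rational(8883, 3131) ≈ 2.8371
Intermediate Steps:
Function('J')(v, j) = Mul(Pow(Add(-46, v), -1), Add(54, j)) (Function('J')(v, j) = Mul(Add(54, j), Pow(Add(-46, v), -1)) = Mul(Pow(Add(-46, v), -1), Add(54, j)))
Add(Function('J')(77, Function('B')(-5, -9)), Function('u')(-202)) = Add(Mul(Pow(Add(-46, 77), -1), Add(54, Mul(-5, -9))), Mul(72, Pow(-202, -1))) = Add(Mul(Pow(31, -1), Add(54, 45)), Mul(72, Rational(-1, 202))) = Add(Mul(Rational(1, 31), 99), Rational(-36, 101)) = Add(Rational(99, 31), Rational(-36, 101)) = Rational(8883, 3131)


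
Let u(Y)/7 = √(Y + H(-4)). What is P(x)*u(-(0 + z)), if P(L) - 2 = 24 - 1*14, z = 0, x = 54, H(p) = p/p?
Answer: 84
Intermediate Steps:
H(p) = 1
P(L) = 12 (P(L) = 2 + (24 - 1*14) = 2 + (24 - 14) = 2 + 10 = 12)
u(Y) = 7*√(1 + Y) (u(Y) = 7*√(Y + 1) = 7*√(1 + Y))
P(x)*u(-(0 + z)) = 12*(7*√(1 - (0 + 0))) = 12*(7*√(1 - 1*0)) = 12*(7*√(1 + 0)) = 12*(7*√1) = 12*(7*1) = 12*7 = 84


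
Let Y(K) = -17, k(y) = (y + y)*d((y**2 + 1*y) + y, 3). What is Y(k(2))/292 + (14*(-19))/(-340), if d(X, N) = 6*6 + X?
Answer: 17973/24820 ≈ 0.72413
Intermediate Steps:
d(X, N) = 36 + X
k(y) = 2*y*(36 + y**2 + 2*y) (k(y) = (y + y)*(36 + ((y**2 + 1*y) + y)) = (2*y)*(36 + ((y**2 + y) + y)) = (2*y)*(36 + ((y + y**2) + y)) = (2*y)*(36 + (y**2 + 2*y)) = (2*y)*(36 + y**2 + 2*y) = 2*y*(36 + y**2 + 2*y))
Y(k(2))/292 + (14*(-19))/(-340) = -17/292 + (14*(-19))/(-340) = -17*1/292 - 266*(-1/340) = -17/292 + 133/170 = 17973/24820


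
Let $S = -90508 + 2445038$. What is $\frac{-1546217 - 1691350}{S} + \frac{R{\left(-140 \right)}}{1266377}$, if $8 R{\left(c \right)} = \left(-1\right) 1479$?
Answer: $- \frac{16401662713971}{11926890551240} \approx -1.3752$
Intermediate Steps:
$R{\left(c \right)} = - \frac{1479}{8}$ ($R{\left(c \right)} = \frac{\left(-1\right) 1479}{8} = \frac{1}{8} \left(-1479\right) = - \frac{1479}{8}$)
$S = 2354530$
$\frac{-1546217 - 1691350}{S} + \frac{R{\left(-140 \right)}}{1266377} = \frac{-1546217 - 1691350}{2354530} - \frac{1479}{8 \cdot 1266377} = \left(-1546217 - 1691350\right) \frac{1}{2354530} - \frac{1479}{10131016} = \left(-3237567\right) \frac{1}{2354530} - \frac{1479}{10131016} = - \frac{3237567}{2354530} - \frac{1479}{10131016} = - \frac{16401662713971}{11926890551240}$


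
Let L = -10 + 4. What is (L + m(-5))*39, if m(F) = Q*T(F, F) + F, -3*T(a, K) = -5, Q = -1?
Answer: -494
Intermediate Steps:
T(a, K) = 5/3 (T(a, K) = -⅓*(-5) = 5/3)
m(F) = -5/3 + F (m(F) = -1*5/3 + F = -5/3 + F)
L = -6
(L + m(-5))*39 = (-6 + (-5/3 - 5))*39 = (-6 - 20/3)*39 = -38/3*39 = -494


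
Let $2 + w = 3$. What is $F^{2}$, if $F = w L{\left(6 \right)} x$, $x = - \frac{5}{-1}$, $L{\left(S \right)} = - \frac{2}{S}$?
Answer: $\frac{25}{9} \approx 2.7778$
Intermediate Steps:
$w = 1$ ($w = -2 + 3 = 1$)
$x = 5$ ($x = \left(-5\right) \left(-1\right) = 5$)
$F = - \frac{5}{3}$ ($F = 1 \left(- \frac{2}{6}\right) 5 = 1 \left(\left(-2\right) \frac{1}{6}\right) 5 = 1 \left(- \frac{1}{3}\right) 5 = \left(- \frac{1}{3}\right) 5 = - \frac{5}{3} \approx -1.6667$)
$F^{2} = \left(- \frac{5}{3}\right)^{2} = \frac{25}{9}$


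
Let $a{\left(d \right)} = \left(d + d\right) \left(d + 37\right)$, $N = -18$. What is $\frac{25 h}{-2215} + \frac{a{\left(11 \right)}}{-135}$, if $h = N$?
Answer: $- \frac{151886}{19935} \approx -7.6191$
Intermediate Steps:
$h = -18$
$a{\left(d \right)} = 2 d \left(37 + d\right)$
$\frac{25 h}{-2215} + \frac{a{\left(11 \right)}}{-135} = \frac{25 \left(-18\right)}{-2215} + \frac{2 \cdot 11 \left(37 + 11\right)}{-135} = \left(-450\right) \left(- \frac{1}{2215}\right) + 2 \cdot 11 \cdot 48 \left(- \frac{1}{135}\right) = \frac{90}{443} + 1056 \left(- \frac{1}{135}\right) = \frac{90}{443} - \frac{352}{45} = - \frac{151886}{19935}$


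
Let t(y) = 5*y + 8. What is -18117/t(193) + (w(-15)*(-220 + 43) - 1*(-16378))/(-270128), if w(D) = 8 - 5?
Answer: -4909328107/262834544 ≈ -18.678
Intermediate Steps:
w(D) = 3
t(y) = 8 + 5*y
-18117/t(193) + (w(-15)*(-220 + 43) - 1*(-16378))/(-270128) = -18117/(8 + 5*193) + (3*(-220 + 43) - 1*(-16378))/(-270128) = -18117/(8 + 965) + (3*(-177) + 16378)*(-1/270128) = -18117/973 + (-531 + 16378)*(-1/270128) = -18117*1/973 + 15847*(-1/270128) = -18117/973 - 15847/270128 = -4909328107/262834544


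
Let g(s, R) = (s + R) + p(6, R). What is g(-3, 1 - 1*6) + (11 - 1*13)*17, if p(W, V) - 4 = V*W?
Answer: -68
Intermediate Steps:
p(W, V) = 4 + V*W
g(s, R) = 4 + s + 7*R (g(s, R) = (s + R) + (4 + R*6) = (R + s) + (4 + 6*R) = 4 + s + 7*R)
g(-3, 1 - 1*6) + (11 - 1*13)*17 = (4 - 3 + 7*(1 - 1*6)) + (11 - 1*13)*17 = (4 - 3 + 7*(1 - 6)) + (11 - 13)*17 = (4 - 3 + 7*(-5)) - 2*17 = (4 - 3 - 35) - 34 = -34 - 34 = -68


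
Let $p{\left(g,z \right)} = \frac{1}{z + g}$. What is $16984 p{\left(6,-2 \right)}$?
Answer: $4246$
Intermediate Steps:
$p{\left(g,z \right)} = \frac{1}{g + z}$
$16984 p{\left(6,-2 \right)} = \frac{16984}{6 - 2} = \frac{16984}{4} = 16984 \cdot \frac{1}{4} = 4246$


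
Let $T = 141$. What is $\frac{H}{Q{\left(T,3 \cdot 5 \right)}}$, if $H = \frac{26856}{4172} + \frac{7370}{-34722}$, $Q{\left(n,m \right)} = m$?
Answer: $\frac{112718299}{271612845} \approx 0.415$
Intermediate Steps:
$H = \frac{112718299}{18107523}$ ($H = 26856 \cdot \frac{1}{4172} + 7370 \left(- \frac{1}{34722}\right) = \frac{6714}{1043} - \frac{3685}{17361} = \frac{112718299}{18107523} \approx 6.2249$)
$\frac{H}{Q{\left(T,3 \cdot 5 \right)}} = \frac{112718299}{18107523 \cdot 3 \cdot 5} = \frac{112718299}{18107523 \cdot 15} = \frac{112718299}{18107523} \cdot \frac{1}{15} = \frac{112718299}{271612845}$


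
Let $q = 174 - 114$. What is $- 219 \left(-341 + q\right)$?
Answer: $61539$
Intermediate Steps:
$q = 60$ ($q = 174 - 114 = 60$)
$- 219 \left(-341 + q\right) = - 219 \left(-341 + 60\right) = \left(-219\right) \left(-281\right) = 61539$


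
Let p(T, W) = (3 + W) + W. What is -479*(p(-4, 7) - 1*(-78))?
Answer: -45505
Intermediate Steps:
p(T, W) = 3 + 2*W
-479*(p(-4, 7) - 1*(-78)) = -479*((3 + 2*7) - 1*(-78)) = -479*((3 + 14) + 78) = -479*(17 + 78) = -479*95 = -45505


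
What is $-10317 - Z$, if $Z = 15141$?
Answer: $-25458$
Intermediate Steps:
$-10317 - Z = -10317 - 15141 = -25458$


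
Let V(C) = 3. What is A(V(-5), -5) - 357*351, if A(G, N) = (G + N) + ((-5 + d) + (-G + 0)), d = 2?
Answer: -125315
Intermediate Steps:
A(G, N) = -3 + N (A(G, N) = (G + N) + ((-5 + 2) + (-G + 0)) = (G + N) + (-3 - G) = -3 + N)
A(V(-5), -5) - 357*351 = (-3 - 5) - 357*351 = -8 - 125307 = -125315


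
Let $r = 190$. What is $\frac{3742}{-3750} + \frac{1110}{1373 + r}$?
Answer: $- \frac{281041}{976875} \approx -0.28769$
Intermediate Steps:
$\frac{3742}{-3750} + \frac{1110}{1373 + r} = \frac{3742}{-3750} + \frac{1110}{1373 + 190} = 3742 \left(- \frac{1}{3750}\right) + \frac{1110}{1563} = - \frac{1871}{1875} + 1110 \cdot \frac{1}{1563} = - \frac{1871}{1875} + \frac{370}{521} = - \frac{281041}{976875}$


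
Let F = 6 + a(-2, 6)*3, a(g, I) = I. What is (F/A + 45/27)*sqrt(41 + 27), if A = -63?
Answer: 18*sqrt(17)/7 ≈ 10.602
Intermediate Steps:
F = 24 (F = 6 + 6*3 = 6 + 18 = 24)
(F/A + 45/27)*sqrt(41 + 27) = (24/(-63) + 45/27)*sqrt(41 + 27) = (24*(-1/63) + 45*(1/27))*sqrt(68) = (-8/21 + 5/3)*(2*sqrt(17)) = 9*(2*sqrt(17))/7 = 18*sqrt(17)/7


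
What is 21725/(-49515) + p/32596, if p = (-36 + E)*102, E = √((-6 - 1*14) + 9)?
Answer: -44498359/80699547 + 51*I*√11/16298 ≈ -0.55141 + 0.010378*I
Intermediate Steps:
E = I*√11 (E = √((-6 - 14) + 9) = √(-20 + 9) = √(-11) = I*√11 ≈ 3.3166*I)
p = -3672 + 102*I*√11 (p = (-36 + I*√11)*102 = -3672 + 102*I*√11 ≈ -3672.0 + 338.3*I)
21725/(-49515) + p/32596 = 21725/(-49515) + (-3672 + 102*I*√11)/32596 = 21725*(-1/49515) + (-3672 + 102*I*√11)*(1/32596) = -4345/9903 + (-918/8149 + 51*I*√11/16298) = -44498359/80699547 + 51*I*√11/16298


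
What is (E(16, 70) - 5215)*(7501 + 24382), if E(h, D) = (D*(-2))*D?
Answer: -478723245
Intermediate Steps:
E(h, D) = -2*D² (E(h, D) = (-2*D)*D = -2*D²)
(E(16, 70) - 5215)*(7501 + 24382) = (-2*70² - 5215)*(7501 + 24382) = (-2*4900 - 5215)*31883 = (-9800 - 5215)*31883 = -15015*31883 = -478723245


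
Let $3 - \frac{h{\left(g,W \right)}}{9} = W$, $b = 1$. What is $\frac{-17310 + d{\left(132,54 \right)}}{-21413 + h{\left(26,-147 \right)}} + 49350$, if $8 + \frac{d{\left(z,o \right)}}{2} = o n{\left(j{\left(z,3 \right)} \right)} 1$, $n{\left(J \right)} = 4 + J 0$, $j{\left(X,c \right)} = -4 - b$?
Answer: $\frac{990125944}{20063} \approx 49351.0$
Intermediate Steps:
$j{\left(X,c \right)} = -5$ ($j{\left(X,c \right)} = -4 - 1 = -5$)
$n{\left(J \right)} = 4$ ($n{\left(J \right)} = 4 + 0 = 4$)
$h{\left(g,W \right)} = 27 - 9 W$
$d{\left(z,o \right)} = -16 + 8 o$ ($d{\left(z,o \right)} = -16 + 2 o 4 \cdot 1 = -16 + 2 \cdot 4 o 1 = -16 + 2 \cdot 4 o = -16 + 8 o$)
$\frac{-17310 + d{\left(132,54 \right)}}{-21413 + h{\left(26,-147 \right)}} + 49350 = \frac{-17310 + \left(-16 + 8 \cdot 54\right)}{-21413 + \left(27 - -1323\right)} + 49350 = \frac{-17310 + \left(-16 + 432\right)}{-21413 + \left(27 + 1323\right)} + 49350 = \frac{-17310 + 416}{-21413 + 1350} + 49350 = - \frac{16894}{-20063} + 49350 = \left(-16894\right) \left(- \frac{1}{20063}\right) + 49350 = \frac{16894}{20063} + 49350 = \frac{990125944}{20063}$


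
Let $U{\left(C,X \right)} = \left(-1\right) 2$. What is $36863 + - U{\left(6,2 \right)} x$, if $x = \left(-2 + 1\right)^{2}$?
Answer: $36865$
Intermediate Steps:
$U{\left(C,X \right)} = -2$
$x = 1$ ($x = \left(-1\right)^{2} = 1$)
$36863 + - U{\left(6,2 \right)} x = 36863 + \left(-1\right) \left(-2\right) 1 = 36863 + 2 \cdot 1 = 36863 + 2 = 36865$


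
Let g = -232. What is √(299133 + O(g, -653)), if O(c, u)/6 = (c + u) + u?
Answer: √289905 ≈ 538.43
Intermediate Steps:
O(c, u) = 6*c + 12*u (O(c, u) = 6*((c + u) + u) = 6*(c + 2*u) = 6*c + 12*u)
√(299133 + O(g, -653)) = √(299133 + (6*(-232) + 12*(-653))) = √(299133 + (-1392 - 7836)) = √(299133 - 9228) = √289905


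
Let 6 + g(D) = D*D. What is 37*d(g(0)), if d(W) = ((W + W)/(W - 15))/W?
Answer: -74/21 ≈ -3.5238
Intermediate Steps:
g(D) = -6 + D**2 (g(D) = -6 + D*D = -6 + D**2)
d(W) = 2/(-15 + W) (d(W) = ((2*W)/(-15 + W))/W = (2*W/(-15 + W))/W = 2/(-15 + W))
37*d(g(0)) = 37*(2/(-15 + (-6 + 0**2))) = 37*(2/(-15 + (-6 + 0))) = 37*(2/(-15 - 6)) = 37*(2/(-21)) = 37*(2*(-1/21)) = 37*(-2/21) = -74/21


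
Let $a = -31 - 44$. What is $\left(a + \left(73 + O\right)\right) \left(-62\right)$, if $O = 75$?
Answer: $-4526$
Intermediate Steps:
$a = -75$ ($a = -31 - 44 = -75$)
$\left(a + \left(73 + O\right)\right) \left(-62\right) = \left(-75 + \left(73 + 75\right)\right) \left(-62\right) = \left(-75 + 148\right) \left(-62\right) = 73 \left(-62\right) = -4526$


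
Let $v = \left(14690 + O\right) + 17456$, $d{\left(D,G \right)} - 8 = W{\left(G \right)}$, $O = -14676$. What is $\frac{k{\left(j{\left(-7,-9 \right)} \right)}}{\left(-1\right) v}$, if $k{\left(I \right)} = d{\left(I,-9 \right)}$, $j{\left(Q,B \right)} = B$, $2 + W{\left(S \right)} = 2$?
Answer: $- \frac{4}{8735} \approx -0.00045793$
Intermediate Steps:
$W{\left(S \right)} = 0$ ($W{\left(S \right)} = -2 + 2 = 0$)
$d{\left(D,G \right)} = 8$ ($d{\left(D,G \right)} = 8 + 0 = 8$)
$k{\left(I \right)} = 8$
$v = 17470$ ($v = \left(14690 - 14676\right) + 17456 = 14 + 17456 = 17470$)
$\frac{k{\left(j{\left(-7,-9 \right)} \right)}}{\left(-1\right) v} = \frac{8}{\left(-1\right) 17470} = \frac{8}{-17470} = 8 \left(- \frac{1}{17470}\right) = - \frac{4}{8735}$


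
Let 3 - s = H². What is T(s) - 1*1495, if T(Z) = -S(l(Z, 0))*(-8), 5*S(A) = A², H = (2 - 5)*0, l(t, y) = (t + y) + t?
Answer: -7187/5 ≈ -1437.4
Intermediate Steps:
l(t, y) = y + 2*t
H = 0 (H = -3*0 = 0)
S(A) = A²/5
s = 3 (s = 3 - 1*0² = 3 - 1*0 = 3 + 0 = 3)
T(Z) = 32*Z²/5 (T(Z) = -(0 + 2*Z)²/5*(-8) = -(2*Z)²/5*(-8) = -4*Z²/5*(-8) = 32*Z²/5)
T(s) - 1*1495 = (32/5)*3² - 1*1495 = (32/5)*9 - 1495 = 288/5 - 1495 = -7187/5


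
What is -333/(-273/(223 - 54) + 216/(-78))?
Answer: 1443/19 ≈ 75.947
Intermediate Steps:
-333/(-273/(223 - 54) + 216/(-78)) = -333/(-273/169 + 216*(-1/78)) = -333/(-273*1/169 - 36/13) = -333/(-21/13 - 36/13) = -333/(-57/13) = -333*(-13/57) = 1443/19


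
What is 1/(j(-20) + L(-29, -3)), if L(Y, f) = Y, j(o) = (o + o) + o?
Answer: -1/89 ≈ -0.011236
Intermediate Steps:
j(o) = 3*o (j(o) = 2*o + o = 3*o)
1/(j(-20) + L(-29, -3)) = 1/(3*(-20) - 29) = 1/(-60 - 29) = 1/(-89) = -1/89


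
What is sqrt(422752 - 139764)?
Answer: 2*sqrt(70747) ≈ 531.97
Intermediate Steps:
sqrt(422752 - 139764) = sqrt(282988) = 2*sqrt(70747)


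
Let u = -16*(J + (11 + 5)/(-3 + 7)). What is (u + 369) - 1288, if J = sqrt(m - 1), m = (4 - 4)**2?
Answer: -983 - 16*I ≈ -983.0 - 16.0*I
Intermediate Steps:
m = 0 (m = 0**2 = 0)
J = I (J = sqrt(0 - 1) = sqrt(-1) = I ≈ 1.0*I)
u = -64 - 16*I (u = -16*(I + (11 + 5)/(-3 + 7)) = -16*(I + 16/4) = -16*(I + 16*(1/4)) = -16*(I + 4) = -16*(4 + I) = -64 - 16*I ≈ -64.0 - 16.0*I)
(u + 369) - 1288 = ((-64 - 16*I) + 369) - 1288 = (305 - 16*I) - 1288 = -983 - 16*I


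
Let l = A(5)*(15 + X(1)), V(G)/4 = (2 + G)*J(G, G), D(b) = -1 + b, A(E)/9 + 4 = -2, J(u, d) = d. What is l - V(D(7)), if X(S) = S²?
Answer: -1056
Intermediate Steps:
A(E) = -54 (A(E) = -36 + 9*(-2) = -36 - 18 = -54)
V(G) = 4*G*(2 + G) (V(G) = 4*((2 + G)*G) = 4*(G*(2 + G)) = 4*G*(2 + G))
l = -864 (l = -54*(15 + 1²) = -54*(15 + 1) = -54*16 = -864)
l - V(D(7)) = -864 - 4*(-1 + 7)*(2 + (-1 + 7)) = -864 - 4*6*(2 + 6) = -864 - 4*6*8 = -864 - 1*192 = -864 - 192 = -1056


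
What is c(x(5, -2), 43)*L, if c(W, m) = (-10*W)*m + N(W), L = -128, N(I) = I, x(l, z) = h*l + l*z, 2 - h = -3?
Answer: 823680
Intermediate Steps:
h = 5 (h = 2 - 1*(-3) = 2 + 3 = 5)
x(l, z) = 5*l + l*z
c(W, m) = W - 10*W*m (c(W, m) = (-10*W)*m + W = -10*W*m + W = W - 10*W*m)
c(x(5, -2), 43)*L = ((5*(5 - 2))*(1 - 10*43))*(-128) = ((5*3)*(1 - 430))*(-128) = (15*(-429))*(-128) = -6435*(-128) = 823680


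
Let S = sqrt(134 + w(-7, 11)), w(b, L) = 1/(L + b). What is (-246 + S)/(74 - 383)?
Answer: 82/103 - sqrt(537)/618 ≈ 0.75862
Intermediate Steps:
S = sqrt(537)/2 (S = sqrt(134 + 1/(11 - 7)) = sqrt(134 + 1/4) = sqrt(537/4) = sqrt(537)/2 ≈ 11.587)
(-246 + S)/(74 - 383) = (-246 + sqrt(537)/2)/(74 - 383) = (-246 + sqrt(537)/2)/(-309) = (-246 + sqrt(537)/2)*(-1/309) = 82/103 - sqrt(537)/618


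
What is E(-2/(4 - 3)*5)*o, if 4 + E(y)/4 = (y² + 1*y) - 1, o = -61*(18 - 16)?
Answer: -41480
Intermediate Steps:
o = -122 (o = -61*2 = -122)
E(y) = -20 + 4*y + 4*y² (E(y) = -16 + 4*((y² + 1*y) - 1) = -16 + 4*((y² + y) - 1) = -16 + 4*((y + y²) - 1) = -16 + 4*(-1 + y + y²) = -16 + (-4 + 4*y + 4*y²) = -20 + 4*y + 4*y²)
E(-2/(4 - 3)*5)*o = (-20 + 4*(-2/(4 - 3)*5) + 4*(-2/(4 - 3)*5)²)*(-122) = (-20 + 4*(-2/1*5) + 4*(-2/1*5)²)*(-122) = (-20 + 4*(-2*1*5) + 4*(-2*1*5)²)*(-122) = (-20 + 4*(-2*5) + 4*(-2*5)²)*(-122) = (-20 + 4*(-10) + 4*(-10)²)*(-122) = (-20 - 40 + 4*100)*(-122) = (-20 - 40 + 400)*(-122) = 340*(-122) = -41480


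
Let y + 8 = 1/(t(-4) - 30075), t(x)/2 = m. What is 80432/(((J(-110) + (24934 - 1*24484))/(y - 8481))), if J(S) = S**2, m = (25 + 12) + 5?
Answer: -409549448704/7527741 ≈ -54405.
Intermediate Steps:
m = 42 (m = 37 + 5 = 42)
t(x) = 84 (t(x) = 2*42 = 84)
y = -239929/29991 (y = -8 + 1/(84 - 30075) = -8 + 1/(-29991) = -8 - 1/29991 = -239929/29991 ≈ -8.0000)
80432/(((J(-110) + (24934 - 1*24484))/(y - 8481))) = 80432/((((-110)**2 + (24934 - 1*24484))/(-239929/29991 - 8481))) = 80432/(((12100 + (24934 - 24484))/(-254593600/29991))) = 80432/(((12100 + 450)*(-29991/254593600))) = 80432/((12550*(-29991/254593600))) = 80432/(-7527741/5091872) = 80432*(-5091872/7527741) = -409549448704/7527741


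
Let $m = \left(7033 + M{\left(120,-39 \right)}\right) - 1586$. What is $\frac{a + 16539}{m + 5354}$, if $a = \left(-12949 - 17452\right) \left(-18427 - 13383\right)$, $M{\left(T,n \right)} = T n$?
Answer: $\frac{967072349}{6121} \approx 1.5799 \cdot 10^{5}$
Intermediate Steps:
$a = 967055810$ ($a = - 30401 \left(-18427 - 13383\right) = \left(-30401\right) \left(-31810\right) = 967055810$)
$m = 767$ ($m = \left(7033 + 120 \left(-39\right)\right) - 1586 = \left(7033 - 4680\right) - 1586 = 2353 - 1586 = 767$)
$\frac{a + 16539}{m + 5354} = \frac{967055810 + 16539}{767 + 5354} = \frac{967072349}{6121}$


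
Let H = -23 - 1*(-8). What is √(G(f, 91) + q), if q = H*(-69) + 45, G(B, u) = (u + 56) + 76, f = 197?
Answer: √1303 ≈ 36.097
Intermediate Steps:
G(B, u) = 132 + u (G(B, u) = (56 + u) + 76 = 132 + u)
H = -15 (H = -23 + 8 = -15)
q = 1080 (q = -15*(-69) + 45 = 1035 + 45 = 1080)
√(G(f, 91) + q) = √((132 + 91) + 1080) = √(223 + 1080) = √1303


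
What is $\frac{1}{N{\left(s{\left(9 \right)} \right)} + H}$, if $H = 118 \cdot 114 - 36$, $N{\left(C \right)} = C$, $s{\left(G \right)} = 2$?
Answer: $\frac{1}{13418} \approx 7.4527 \cdot 10^{-5}$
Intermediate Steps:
$H = 13416$ ($H = 13452 - 36 = 13416$)
$\frac{1}{N{\left(s{\left(9 \right)} \right)} + H} = \frac{1}{2 + 13416} = \frac{1}{13418}$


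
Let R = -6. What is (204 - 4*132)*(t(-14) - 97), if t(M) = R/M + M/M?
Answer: 216756/7 ≈ 30965.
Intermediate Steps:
t(M) = 1 - 6/M (t(M) = -6/M + M/M = -6/M + 1 = 1 - 6/M)
(204 - 4*132)*(t(-14) - 97) = (204 - 4*132)*((-6 - 14)/(-14) - 97) = (204 - 528)*(-1/14*(-20) - 97) = -324*(10/7 - 97) = -324*(-669/7) = 216756/7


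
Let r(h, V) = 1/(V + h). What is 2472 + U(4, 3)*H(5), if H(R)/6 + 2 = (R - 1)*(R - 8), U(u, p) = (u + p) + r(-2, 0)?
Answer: 1926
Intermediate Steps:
U(u, p) = -1/2 + p + u (U(u, p) = (u + p) + 1/(0 - 2) = (p + u) + 1/(-2) = (p + u) - 1/2 = -1/2 + p + u)
H(R) = -12 + 6*(-1 + R)*(-8 + R) (H(R) = -12 + 6*((R - 1)*(R - 8)) = -12 + 6*((-1 + R)*(-8 + R)) = -12 + 6*(-1 + R)*(-8 + R))
2472 + U(4, 3)*H(5) = 2472 + (-1/2 + 3 + 4)*(36 - 54*5 + 6*5**2) = 2472 + 13*(36 - 270 + 6*25)/2 = 2472 + 13*(36 - 270 + 150)/2 = 2472 + (13/2)*(-84) = 2472 - 546 = 1926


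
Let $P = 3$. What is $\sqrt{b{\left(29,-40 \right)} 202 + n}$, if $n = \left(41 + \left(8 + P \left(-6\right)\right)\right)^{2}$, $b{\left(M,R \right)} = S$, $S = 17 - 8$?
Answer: $\sqrt{2779} \approx 52.716$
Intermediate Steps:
$S = 9$ ($S = 17 - 8 = 9$)
$b{\left(M,R \right)} = 9$
$n = 961$ ($n = \left(41 + \left(8 + 3 \left(-6\right)\right)\right)^{2} = \left(41 + \left(8 - 18\right)\right)^{2} = \left(41 - 10\right)^{2} = 31^{2} = 961$)
$\sqrt{b{\left(29,-40 \right)} 202 + n} = \sqrt{9 \cdot 202 + 961} = \sqrt{1818 + 961} = \sqrt{2779}$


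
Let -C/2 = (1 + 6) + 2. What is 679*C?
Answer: -12222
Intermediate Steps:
C = -18 (C = -2*((1 + 6) + 2) = -2*(7 + 2) = -2*9 = -18)
679*C = 679*(-18) = -12222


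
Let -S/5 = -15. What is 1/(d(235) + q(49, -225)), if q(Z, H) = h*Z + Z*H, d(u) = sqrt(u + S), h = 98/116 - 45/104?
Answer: -100102526888/1101606005743689 - 9096256*sqrt(310)/1101606005743689 ≈ -9.1015e-5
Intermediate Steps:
h = 1243/3016 (h = 98*(1/116) - 45*1/104 = 49/58 - 45/104 = 1243/3016 ≈ 0.41214)
S = 75 (S = -5*(-15) = 75)
d(u) = sqrt(75 + u) (d(u) = sqrt(u + 75) = sqrt(75 + u))
q(Z, H) = 1243*Z/3016 + H*Z (q(Z, H) = 1243*Z/3016 + Z*H = 1243*Z/3016 + H*Z)
1/(d(235) + q(49, -225)) = 1/(sqrt(75 + 235) + (1/3016)*49*(1243 + 3016*(-225))) = 1/(sqrt(310) + (1/3016)*49*(1243 - 678600)) = 1/(sqrt(310) + (1/3016)*49*(-677357)) = 1/(sqrt(310) - 33190493/3016) = 1/(-33190493/3016 + sqrt(310))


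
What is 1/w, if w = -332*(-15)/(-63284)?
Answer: -15821/1245 ≈ -12.708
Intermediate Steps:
w = -1245/15821 (w = 4980*(-1/63284) = -1245/15821 ≈ -0.078693)
1/w = 1/(-1245/15821) = -15821/1245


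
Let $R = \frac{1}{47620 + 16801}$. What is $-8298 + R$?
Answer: $- \frac{534565457}{64421} \approx -8298.0$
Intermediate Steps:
$R = \frac{1}{64421} \approx 1.5523 \cdot 10^{-5}$
$-8298 + R = -8298 + \frac{1}{64421} = - \frac{534565457}{64421}$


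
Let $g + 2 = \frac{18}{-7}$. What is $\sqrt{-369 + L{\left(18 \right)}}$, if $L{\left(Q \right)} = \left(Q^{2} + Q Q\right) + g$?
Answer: $\frac{\sqrt{13447}}{7} \approx 16.566$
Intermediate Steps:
$g = - \frac{32}{7}$ ($g = -2 + \frac{18}{-7} = -2 + 18 \left(- \frac{1}{7}\right) = -2 - \frac{18}{7} = - \frac{32}{7} \approx -4.5714$)
$L{\left(Q \right)} = - \frac{32}{7} + 2 Q^{2}$ ($L{\left(Q \right)} = \left(Q^{2} + Q Q\right) - \frac{32}{7} = \left(Q^{2} + Q^{2}\right) - \frac{32}{7} = 2 Q^{2} - \frac{32}{7} = - \frac{32}{7} + 2 Q^{2}$)
$\sqrt{-369 + L{\left(18 \right)}} = \sqrt{-369 - \left(\frac{32}{7} - 2 \cdot 18^{2}\right)} = \sqrt{-369 + \left(- \frac{32}{7} + 2 \cdot 324\right)} = \sqrt{-369 + \left(- \frac{32}{7} + 648\right)} = \sqrt{-369 + \frac{4504}{7}} = \sqrt{\frac{1921}{7}} = \frac{\sqrt{13447}}{7}$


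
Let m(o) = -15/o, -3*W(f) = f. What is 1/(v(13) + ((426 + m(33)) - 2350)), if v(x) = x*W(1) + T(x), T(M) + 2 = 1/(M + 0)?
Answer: -429/828275 ≈ -0.00051794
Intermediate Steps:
T(M) = -2 + 1/M (T(M) = -2 + 1/(M + 0) = -2 + 1/M)
W(f) = -f/3
v(x) = -2 + 1/x - x/3 (v(x) = x*(-⅓*1) + (-2 + 1/x) = x*(-⅓) + (-2 + 1/x) = -x/3 + (-2 + 1/x) = -2 + 1/x - x/3)
1/(v(13) + ((426 + m(33)) - 2350)) = 1/((-2 + 1/13 - ⅓*13) + ((426 - 15/33) - 2350)) = 1/((-2 + 1/13 - 13/3) + ((426 - 15*1/33) - 2350)) = 1/(-244/39 + ((426 - 5/11) - 2350)) = 1/(-244/39 + (4681/11 - 2350)) = 1/(-244/39 - 21169/11) = 1/(-828275/429) = -429/828275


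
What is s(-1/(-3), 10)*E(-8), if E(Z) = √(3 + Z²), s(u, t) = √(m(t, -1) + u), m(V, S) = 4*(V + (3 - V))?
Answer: √7437/3 ≈ 28.746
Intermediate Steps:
m(V, S) = 12 (m(V, S) = 4*3 = 12)
s(u, t) = √(12 + u)
s(-1/(-3), 10)*E(-8) = √(12 - 1/(-3))*√(3 + (-8)²) = √(12 - 1*(-⅓))*√(3 + 64) = √(12 + ⅓)*√67 = √(37/3)*√67 = (√111/3)*√67 = √7437/3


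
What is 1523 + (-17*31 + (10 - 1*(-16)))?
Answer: 1022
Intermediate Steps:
1523 + (-17*31 + (10 - 1*(-16))) = 1523 + (-527 + (10 + 16)) = 1523 + (-527 + 26) = 1523 - 501 = 1022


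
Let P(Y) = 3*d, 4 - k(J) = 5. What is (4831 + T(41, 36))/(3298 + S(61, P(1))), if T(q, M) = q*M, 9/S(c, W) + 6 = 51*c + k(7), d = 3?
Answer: 19576928/10237001 ≈ 1.9124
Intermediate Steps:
k(J) = -1 (k(J) = 4 - 1*5 = 4 - 5 = -1)
P(Y) = 9 (P(Y) = 3*3 = 9)
S(c, W) = 9/(-7 + 51*c) (S(c, W) = 9/(-6 + (51*c - 1)) = 9/(-6 + (-1 + 51*c)) = 9/(-7 + 51*c))
T(q, M) = M*q
(4831 + T(41, 36))/(3298 + S(61, P(1))) = (4831 + 36*41)/(3298 + 9/(-7 + 51*61)) = (4831 + 1476)/(3298 + 9/(-7 + 3111)) = 6307/(3298 + 9/3104) = 6307/(10237001/3104) = 6307*(3104/10237001) = 19576928/10237001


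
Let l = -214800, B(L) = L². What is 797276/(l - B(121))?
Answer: -797276/229441 ≈ -3.4749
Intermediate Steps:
797276/(l - B(121)) = 797276/(-214800 - 1*121²) = 797276/(-214800 - 1*14641) = 797276/(-214800 - 14641) = 797276/(-229441) = 797276*(-1/229441) = -797276/229441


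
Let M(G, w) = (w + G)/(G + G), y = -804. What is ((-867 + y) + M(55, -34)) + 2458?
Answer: 86591/110 ≈ 787.19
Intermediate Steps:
M(G, w) = (G + w)/(2*G) (M(G, w) = (G + w)/((2*G)) = (G + w)*(1/(2*G)) = (G + w)/(2*G))
((-867 + y) + M(55, -34)) + 2458 = ((-867 - 804) + (½)*(55 - 34)/55) + 2458 = (-1671 + (½)*(1/55)*21) + 2458 = (-1671 + 21/110) + 2458 = -183789/110 + 2458 = 86591/110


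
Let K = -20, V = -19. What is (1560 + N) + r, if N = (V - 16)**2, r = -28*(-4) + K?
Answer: 2877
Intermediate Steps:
r = 92 (r = -28*(-4) - 20 = 112 - 20 = 92)
N = 1225 (N = (-19 - 16)**2 = (-35)**2 = 1225)
(1560 + N) + r = (1560 + 1225) + 92 = 2785 + 92 = 2877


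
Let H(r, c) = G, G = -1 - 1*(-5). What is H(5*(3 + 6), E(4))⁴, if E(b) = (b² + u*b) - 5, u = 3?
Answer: 256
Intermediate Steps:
G = 4 (G = -1 + 5 = 4)
E(b) = -5 + b² + 3*b (E(b) = (b² + 3*b) - 5 = -5 + b² + 3*b)
H(r, c) = 4
H(5*(3 + 6), E(4))⁴ = 4⁴ = 256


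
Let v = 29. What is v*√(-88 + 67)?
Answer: 29*I*√21 ≈ 132.89*I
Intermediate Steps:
v*√(-88 + 67) = 29*√(-88 + 67) = 29*√(-21) = 29*(I*√21) = 29*I*√21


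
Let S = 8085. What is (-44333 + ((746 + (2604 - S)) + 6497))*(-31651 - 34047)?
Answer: 2796829558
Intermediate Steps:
(-44333 + ((746 + (2604 - S)) + 6497))*(-31651 - 34047) = (-44333 + ((746 + (2604 - 1*8085)) + 6497))*(-31651 - 34047) = (-44333 + ((746 + (2604 - 8085)) + 6497))*(-65698) = (-44333 + ((746 - 5481) + 6497))*(-65698) = (-44333 + (-4735 + 6497))*(-65698) = (-44333 + 1762)*(-65698) = -42571*(-65698) = 2796829558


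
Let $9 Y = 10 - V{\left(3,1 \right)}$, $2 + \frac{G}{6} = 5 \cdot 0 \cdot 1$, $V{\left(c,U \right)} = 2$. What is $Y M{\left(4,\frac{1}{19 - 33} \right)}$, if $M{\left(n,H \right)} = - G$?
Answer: $\frac{32}{3} \approx 10.667$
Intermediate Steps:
$G = -12$ ($G = -12 + 6 \cdot 5 \cdot 0 \cdot 1 = -12 + 6 \cdot 0 \cdot 1 = -12 + 6 \cdot 0 = -12 + 0 = -12$)
$Y = \frac{8}{9}$ ($Y = \frac{10 - 2}{9} = \frac{1}{9} \cdot 8 = \frac{8}{9} \approx 0.88889$)
$M{\left(n,H \right)} = 12$ ($M{\left(n,H \right)} = \left(-1\right) \left(-12\right) = 12$)
$Y M{\left(4,\frac{1}{19 - 33} \right)} = \frac{8}{9} \cdot 12 = \frac{32}{3}$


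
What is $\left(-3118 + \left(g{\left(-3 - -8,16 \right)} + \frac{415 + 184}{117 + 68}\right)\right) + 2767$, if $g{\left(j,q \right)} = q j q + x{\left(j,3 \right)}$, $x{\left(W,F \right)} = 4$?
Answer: $\frac{173204}{185} \approx 936.24$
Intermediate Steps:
$g{\left(j,q \right)} = 4 + j q^{2}$ ($g{\left(j,q \right)} = q j q + 4 = j q q + 4 = j q^{2} + 4 = 4 + j q^{2}$)
$\left(-3118 + \left(g{\left(-3 - -8,16 \right)} + \frac{415 + 184}{117 + 68}\right)\right) + 2767 = \left(-3118 + \left(\left(4 + \left(-3 - -8\right) 16^{2}\right) + \frac{415 + 184}{117 + 68}\right)\right) + 2767 = \left(-3118 + \left(\left(4 + \left(-3 + 8\right) 256\right) + \frac{599}{185}\right)\right) + 2767 = \left(-3118 + \left(\left(4 + 5 \cdot 256\right) + 599 \cdot \frac{1}{185}\right)\right) + 2767 = \left(-3118 + \left(\left(4 + 1280\right) + \frac{599}{185}\right)\right) + 2767 = \left(-3118 + \left(1284 + \frac{599}{185}\right)\right) + 2767 = \left(-3118 + \frac{238139}{185}\right) + 2767 = - \frac{338691}{185} + 2767 = \frac{173204}{185}$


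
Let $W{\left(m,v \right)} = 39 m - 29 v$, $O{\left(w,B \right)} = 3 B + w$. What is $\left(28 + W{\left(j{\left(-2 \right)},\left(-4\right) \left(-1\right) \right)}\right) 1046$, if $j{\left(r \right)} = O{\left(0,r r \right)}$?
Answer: $397480$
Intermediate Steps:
$O{\left(w,B \right)} = w + 3 B$
$j{\left(r \right)} = 3 r^{2}$ ($j{\left(r \right)} = 0 + 3 r r = 0 + 3 r^{2} = 3 r^{2}$)
$W{\left(m,v \right)} = - 29 v + 39 m$
$\left(28 + W{\left(j{\left(-2 \right)},\left(-4\right) \left(-1\right) \right)}\right) 1046 = \left(28 + \left(- 29 \left(\left(-4\right) \left(-1\right)\right) + 39 \cdot 3 \left(-2\right)^{2}\right)\right) 1046 = \left(28 + \left(\left(-29\right) 4 + 39 \cdot 3 \cdot 4\right)\right) 1046 = \left(28 + \left(-116 + 39 \cdot 12\right)\right) 1046 = \left(28 + \left(-116 + 468\right)\right) 1046 = \left(28 + 352\right) 1046 = 380 \cdot 1046 = 397480$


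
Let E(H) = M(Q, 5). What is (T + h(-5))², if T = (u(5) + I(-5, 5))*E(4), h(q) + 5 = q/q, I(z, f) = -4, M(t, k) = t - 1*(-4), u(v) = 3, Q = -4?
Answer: 16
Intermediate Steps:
M(t, k) = 4 + t (M(t, k) = t + 4 = 4 + t)
E(H) = 0 (E(H) = 4 - 4 = 0)
h(q) = -4 (h(q) = -5 + q/q = -5 + 1 = -4)
T = 0 (T = (3 - 4)*0 = -1*0 = 0)
(T + h(-5))² = (0 - 4)² = (-4)² = 16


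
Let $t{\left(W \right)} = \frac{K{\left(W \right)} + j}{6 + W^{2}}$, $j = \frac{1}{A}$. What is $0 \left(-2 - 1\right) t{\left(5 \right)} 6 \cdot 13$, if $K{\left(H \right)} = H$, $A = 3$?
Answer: $0$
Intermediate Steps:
$j = \frac{1}{3} \approx 0.33333$
$t{\left(W \right)} = \frac{\frac{1}{3} + W}{6 + W^{2}}$ ($t{\left(W \right)} = \frac{W + \frac{1}{3}}{6 + W^{2}} = \frac{\frac{1}{3} + W}{6 + W^{2}}$)
$0 \left(-2 - 1\right) t{\left(5 \right)} 6 \cdot 13 = 0 \left(-2 - 1\right) \frac{\frac{1}{3} + 5}{6 + 5^{2}} \cdot 6 \cdot 13 = 0 \left(-3\right) \frac{1}{6 + 25} \cdot \frac{16}{3} \cdot 78 = 0 \cdot \frac{1}{31} \cdot \frac{16}{3} \cdot 78 = 0 \cdot \frac{16}{93} \cdot 78 = 0 \cdot 78 = 0$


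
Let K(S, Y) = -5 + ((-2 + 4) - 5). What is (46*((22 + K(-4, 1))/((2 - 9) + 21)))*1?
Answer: 46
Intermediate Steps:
K(S, Y) = -8 (K(S, Y) = -5 + (2 - 5) = -5 - 3 = -8)
(46*((22 + K(-4, 1))/((2 - 9) + 21)))*1 = (46*((22 - 8)/((2 - 9) + 21)))*1 = (46*(14/(-7 + 21)))*1 = (46*(14/14))*1 = (46*(14*(1/14)))*1 = (46*1)*1 = 46*1 = 46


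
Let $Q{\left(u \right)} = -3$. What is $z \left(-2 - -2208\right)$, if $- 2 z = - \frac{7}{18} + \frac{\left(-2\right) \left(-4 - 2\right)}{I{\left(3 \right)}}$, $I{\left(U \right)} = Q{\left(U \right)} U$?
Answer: $\frac{34193}{18} \approx 1899.6$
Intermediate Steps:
$I{\left(U \right)} = - 3 U$
$z = \frac{31}{36}$ ($z = - \frac{- \frac{7}{18} + \frac{\left(-2\right) \left(-4 - 2\right)}{\left(-3\right) 3}}{2} = - \frac{\left(-7\right) \frac{1}{18} + \frac{\left(-2\right) \left(-6\right)}{-9}}{2} = - \frac{- \frac{7}{18} + 12 \left(- \frac{1}{9}\right)}{2} = - \frac{- \frac{7}{18} - \frac{4}{3}}{2} = \left(- \frac{1}{2}\right) \left(- \frac{31}{18}\right) = \frac{31}{36} \approx 0.86111$)
$z \left(-2 - -2208\right) = \frac{31 \left(-2 - -2208\right)}{36} = \frac{31 \left(-2 + 2208\right)}{36} = \frac{31}{36} \cdot 2206 = \frac{34193}{18}$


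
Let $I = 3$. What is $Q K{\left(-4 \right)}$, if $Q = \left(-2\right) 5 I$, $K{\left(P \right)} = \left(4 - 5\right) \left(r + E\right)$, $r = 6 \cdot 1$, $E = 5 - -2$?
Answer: $390$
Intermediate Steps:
$E = 7$ ($E = 5 + 2 = 7$)
$r = 6$
$K{\left(P \right)} = -13$ ($K{\left(P \right)} = \left(4 - 5\right) \left(6 + 7\right) = \left(-1\right) 13 = -13$)
$Q = -30$ ($Q = \left(-2\right) 5 \cdot 3 = \left(-10\right) 3 = -30$)
$Q K{\left(-4 \right)} = \left(-30\right) \left(-13\right) = 390$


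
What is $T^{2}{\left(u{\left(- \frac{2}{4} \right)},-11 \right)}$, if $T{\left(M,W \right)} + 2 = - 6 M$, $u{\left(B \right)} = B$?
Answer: $1$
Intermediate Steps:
$T{\left(M,W \right)} = -2 - 6 M$
$T^{2}{\left(u{\left(- \frac{2}{4} \right)},-11 \right)} = \left(-2 - 6 \left(- \frac{2}{4}\right)\right)^{2} = \left(-2 - 6 \left(\left(-2\right) \frac{1}{4}\right)\right)^{2} = \left(-2 - -3\right)^{2} = \left(-2 + 3\right)^{2} = 1^{2} = 1$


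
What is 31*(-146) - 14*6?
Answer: -4610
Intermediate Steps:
31*(-146) - 14*6 = -4526 - 84 = -4610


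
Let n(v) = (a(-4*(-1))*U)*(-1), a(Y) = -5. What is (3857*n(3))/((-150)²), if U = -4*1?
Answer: -3857/1125 ≈ -3.4284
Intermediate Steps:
U = -4
n(v) = -20 (n(v) = -5*(-4)*(-1) = 20*(-1) = -20)
(3857*n(3))/((-150)²) = (3857*(-20))/((-150)²) = -77140/22500 = -77140*1/22500 = -3857/1125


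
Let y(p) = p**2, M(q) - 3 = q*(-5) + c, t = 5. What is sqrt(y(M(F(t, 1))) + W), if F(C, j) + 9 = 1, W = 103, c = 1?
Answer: sqrt(2039) ≈ 45.155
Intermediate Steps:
F(C, j) = -8 (F(C, j) = -9 + 1 = -8)
M(q) = 4 - 5*q (M(q) = 3 + (q*(-5) + 1) = 3 + (-5*q + 1) = 3 + (1 - 5*q) = 4 - 5*q)
sqrt(y(M(F(t, 1))) + W) = sqrt((4 - 5*(-8))**2 + 103) = sqrt((4 + 40)**2 + 103) = sqrt(44**2 + 103) = sqrt(1936 + 103) = sqrt(2039)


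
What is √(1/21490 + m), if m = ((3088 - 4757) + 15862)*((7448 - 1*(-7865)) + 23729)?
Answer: √255905188225252090/21490 ≈ 23540.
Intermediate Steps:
m = 554123106 (m = (-1669 + 15862)*((7448 + 7865) + 23729) = 14193*(15313 + 23729) = 14193*39042 = 554123106)
√(1/21490 + m) = √(1/21490 + 554123106) = √(11908105547941/21490) = √255905188225252090/21490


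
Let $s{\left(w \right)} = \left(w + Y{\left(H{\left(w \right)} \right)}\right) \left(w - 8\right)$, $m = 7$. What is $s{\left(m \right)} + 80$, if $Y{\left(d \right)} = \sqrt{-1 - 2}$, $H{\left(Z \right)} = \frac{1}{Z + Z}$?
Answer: $73 - i \sqrt{3} \approx 73.0 - 1.732 i$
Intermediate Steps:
$H{\left(Z \right)} = \frac{1}{2 Z}$
$Y{\left(d \right)} = i \sqrt{3}$ ($Y{\left(d \right)} = \sqrt{-3} = i \sqrt{3}$)
$s{\left(w \right)} = \left(-8 + w\right) \left(w + i \sqrt{3}\right)$ ($s{\left(w \right)} = \left(w + i \sqrt{3}\right) \left(w - 8\right) = \left(w + i \sqrt{3}\right) \left(-8 + w\right) = \left(-8 + w\right) \left(w + i \sqrt{3}\right)$)
$s{\left(m \right)} + 80 = \left(7^{2} - 56 - 8 i \sqrt{3} + i 7 \sqrt{3}\right) + 80 = \left(49 - 56 - 8 i \sqrt{3} + 7 i \sqrt{3}\right) + 80 = \left(-7 - i \sqrt{3}\right) + 80 = 73 - i \sqrt{3}$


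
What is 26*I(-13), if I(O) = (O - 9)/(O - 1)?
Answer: 286/7 ≈ 40.857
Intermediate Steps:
I(O) = (-9 + O)/(-1 + O)
26*I(-13) = 26*((-9 - 13)/(-1 - 13)) = 26*(-22/(-14)) = 26*(-1/14*(-22)) = 26*(11/7) = 286/7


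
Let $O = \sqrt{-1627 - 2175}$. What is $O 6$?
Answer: $6 i \sqrt{3802} \approx 369.96 i$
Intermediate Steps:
$O = i \sqrt{3802}$ ($O = \sqrt{-3802} = i \sqrt{3802} \approx 61.66 i$)
$O 6 = i \sqrt{3802} \cdot 6 = 6 i \sqrt{3802}$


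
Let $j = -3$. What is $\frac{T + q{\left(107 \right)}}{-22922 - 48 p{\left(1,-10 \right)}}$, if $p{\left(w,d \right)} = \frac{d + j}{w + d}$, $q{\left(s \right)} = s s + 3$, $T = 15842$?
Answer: $- \frac{40941}{34487} \approx -1.1871$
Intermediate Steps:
$q{\left(s \right)} = 3 + s^{2}$ ($q{\left(s \right)} = s^{2} + 3 = 3 + s^{2}$)
$p{\left(w,d \right)} = \frac{-3 + d}{d + w}$ ($p{\left(w,d \right)} = \frac{d - 3}{w + d} = \frac{-3 + d}{d + w}$)
$\frac{T + q{\left(107 \right)}}{-22922 - 48 p{\left(1,-10 \right)}} = \frac{15842 + \left(3 + 107^{2}\right)}{-22922 - 48 \frac{-3 - 10}{-10 + 1}} = \frac{15842 + \left(3 + 11449\right)}{-22922 - 48 \frac{1}{-9} \left(-13\right)} = \frac{15842 + 11452}{-22922 - 48 \left(\left(- \frac{1}{9}\right) \left(-13\right)\right)} = \frac{27294}{-22922 - \frac{208}{3}} = \frac{27294}{- \frac{68974}{3}} = 27294 \left(- \frac{3}{68974}\right) = - \frac{40941}{34487}$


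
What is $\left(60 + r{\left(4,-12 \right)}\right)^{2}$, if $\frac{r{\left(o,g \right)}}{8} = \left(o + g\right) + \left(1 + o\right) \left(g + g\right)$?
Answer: $929296$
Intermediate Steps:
$r{\left(o,g \right)} = 8 g + 8 o + 16 g \left(1 + o\right)$ ($r{\left(o,g \right)} = 8 \left(\left(o + g\right) + \left(1 + o\right) \left(g + g\right)\right) = 8 \left(\left(g + o\right) + \left(1 + o\right) 2 g\right) = 8 \left(\left(g + o\right) + 2 g \left(1 + o\right)\right) = 8 \left(g + o + 2 g \left(1 + o\right)\right) = 8 g + 8 o + 16 g \left(1 + o\right)$)
$\left(60 + r{\left(4,-12 \right)}\right)^{2} = \left(60 + \left(8 \cdot 4 + 24 \left(-12\right) + 16 \left(-12\right) 4\right)\right)^{2} = \left(60 - 1024\right)^{2} = \left(-964\right)^{2} = 929296$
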